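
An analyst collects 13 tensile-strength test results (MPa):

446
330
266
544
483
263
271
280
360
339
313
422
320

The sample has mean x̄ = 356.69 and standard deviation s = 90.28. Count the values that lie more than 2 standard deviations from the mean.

Cutoffs: x̄ ± 2s = [176.13, 537.25].
Outside the cutoffs: 544.

1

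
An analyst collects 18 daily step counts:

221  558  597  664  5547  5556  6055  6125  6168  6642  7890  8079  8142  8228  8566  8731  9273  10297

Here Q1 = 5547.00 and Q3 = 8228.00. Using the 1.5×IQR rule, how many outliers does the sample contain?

IQR = 2681.00; fences at 5547.00 − 4021.50 = 1525.50 and 8228.00 + 4021.50 = 12249.50.
Outside the cutoffs: 221, 558, 597, 664.

4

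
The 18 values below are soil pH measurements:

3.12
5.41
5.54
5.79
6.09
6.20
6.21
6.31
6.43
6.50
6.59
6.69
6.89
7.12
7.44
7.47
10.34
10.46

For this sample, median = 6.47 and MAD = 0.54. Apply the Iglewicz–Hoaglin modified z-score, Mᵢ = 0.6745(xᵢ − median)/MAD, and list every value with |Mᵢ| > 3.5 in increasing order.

|Mᵢ| > 3.5 ⇔ |xᵢ − 6.47| > 3.5·0.54/0.6745 = 2.80.
So outliers lie outside [3.67, 9.27].
3.12: M = -4.18 → outlier.
10.34: M = 4.83 → outlier.
10.46: M = 4.98 → outlier.

3.12, 10.34, 10.46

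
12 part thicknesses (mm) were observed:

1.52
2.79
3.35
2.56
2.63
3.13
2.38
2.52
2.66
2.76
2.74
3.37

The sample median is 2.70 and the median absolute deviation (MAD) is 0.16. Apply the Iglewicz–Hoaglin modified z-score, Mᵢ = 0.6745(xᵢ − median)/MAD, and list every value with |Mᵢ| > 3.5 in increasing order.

|Mᵢ| > 3.5 ⇔ |xᵢ − 2.70| > 3.5·0.16/0.6745 = 0.83.
So outliers lie outside [1.87, 3.53].
1.52: M = -4.97 → outlier.

1.52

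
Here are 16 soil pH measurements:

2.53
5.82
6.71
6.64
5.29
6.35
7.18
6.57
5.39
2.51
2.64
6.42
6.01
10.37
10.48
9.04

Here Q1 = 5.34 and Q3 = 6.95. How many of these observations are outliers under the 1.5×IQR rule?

IQR = 1.61; fences at 5.34 − 2.415 = 2.925 and 6.95 + 2.415 = 9.365.
Outside the cutoffs: 2.51, 2.53, 2.64, 10.37, 10.48.

5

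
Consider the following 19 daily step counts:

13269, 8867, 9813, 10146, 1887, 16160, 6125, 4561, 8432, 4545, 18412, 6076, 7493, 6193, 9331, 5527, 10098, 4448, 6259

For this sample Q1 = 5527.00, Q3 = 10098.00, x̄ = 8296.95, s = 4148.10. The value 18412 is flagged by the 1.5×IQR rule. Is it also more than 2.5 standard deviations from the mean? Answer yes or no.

no

z = (18412 − 8296.95) / 4148.10 = 2.44.
|z| = 2.44 ≤ 2.5.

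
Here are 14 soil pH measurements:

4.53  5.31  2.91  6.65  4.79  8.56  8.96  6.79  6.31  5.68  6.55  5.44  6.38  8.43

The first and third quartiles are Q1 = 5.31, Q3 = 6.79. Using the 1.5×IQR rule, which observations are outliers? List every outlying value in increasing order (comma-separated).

2.91

IQR = Q3 − Q1 = 6.79 − 5.31 = 1.48.
Lower fence = Q1 − 1.5·IQR = 5.31 − 2.22 = 3.09.
Upper fence = Q3 + 1.5·IQR = 6.79 + 2.22 = 9.01.
2.91 < 3.09 → outlier.
All remaining values lie within [3.09, 9.01].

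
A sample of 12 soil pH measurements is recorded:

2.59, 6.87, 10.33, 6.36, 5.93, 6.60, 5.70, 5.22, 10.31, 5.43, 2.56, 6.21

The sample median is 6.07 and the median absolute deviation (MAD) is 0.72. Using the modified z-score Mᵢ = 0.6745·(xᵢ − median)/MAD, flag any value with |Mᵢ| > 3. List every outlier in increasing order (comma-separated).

|Mᵢ| > 3 ⇔ |xᵢ − 6.07| > 3·0.72/0.6745 = 3.20.
So outliers lie outside [2.87, 9.27].
2.56: M = -3.29 → outlier.
2.59: M = -3.26 → outlier.
10.31: M = 3.97 → outlier.
10.33: M = 3.99 → outlier.

2.56, 2.59, 10.31, 10.33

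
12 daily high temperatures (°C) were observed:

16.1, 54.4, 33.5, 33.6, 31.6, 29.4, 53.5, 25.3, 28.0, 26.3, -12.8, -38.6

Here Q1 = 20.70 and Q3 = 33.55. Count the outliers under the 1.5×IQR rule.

IQR = 12.85; fences at 20.70 − 19.275 = 1.425 and 33.55 + 19.275 = 52.825.
Outside the cutoffs: -38.6, -12.8, 53.5, 54.4.

4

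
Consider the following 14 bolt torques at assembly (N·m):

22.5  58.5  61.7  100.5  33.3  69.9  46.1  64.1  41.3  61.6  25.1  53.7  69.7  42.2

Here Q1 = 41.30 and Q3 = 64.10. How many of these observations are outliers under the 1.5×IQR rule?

1

IQR = 22.80; fences at 41.30 − 34.20 = 7.10 and 64.10 + 34.20 = 98.30.
Outside the cutoffs: 100.5.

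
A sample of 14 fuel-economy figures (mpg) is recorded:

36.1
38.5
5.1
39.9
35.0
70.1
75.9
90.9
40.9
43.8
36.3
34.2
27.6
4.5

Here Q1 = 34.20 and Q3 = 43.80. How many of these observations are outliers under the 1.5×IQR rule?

5

IQR = 9.60; fences at 34.20 − 14.40 = 19.80 and 43.80 + 14.40 = 58.20.
Outside the cutoffs: 4.5, 5.1, 70.1, 75.9, 90.9.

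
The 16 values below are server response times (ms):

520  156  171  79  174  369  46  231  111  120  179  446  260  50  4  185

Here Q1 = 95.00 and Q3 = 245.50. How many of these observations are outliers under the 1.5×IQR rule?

IQR = 150.50; fences at 95.00 − 225.75 = -130.75 and 245.50 + 225.75 = 471.25.
Outside the cutoffs: 520.

1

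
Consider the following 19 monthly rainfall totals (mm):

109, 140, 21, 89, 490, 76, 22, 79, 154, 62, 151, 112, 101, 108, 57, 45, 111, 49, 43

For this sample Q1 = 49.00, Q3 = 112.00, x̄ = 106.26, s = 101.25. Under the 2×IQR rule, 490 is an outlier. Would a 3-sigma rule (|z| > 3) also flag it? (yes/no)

z = (490 − 106.26) / 101.25 = 3.79.
|z| = 3.79 > 3.

yes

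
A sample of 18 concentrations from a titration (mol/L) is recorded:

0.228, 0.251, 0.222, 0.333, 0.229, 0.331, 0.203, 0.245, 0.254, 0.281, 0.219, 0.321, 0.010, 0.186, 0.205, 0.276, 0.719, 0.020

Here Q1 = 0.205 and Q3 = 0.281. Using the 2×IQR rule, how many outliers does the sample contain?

3

IQR = 0.076; fences at 0.205 − 0.152 = 0.053 and 0.281 + 0.152 = 0.433.
Outside the cutoffs: 0.010, 0.020, 0.719.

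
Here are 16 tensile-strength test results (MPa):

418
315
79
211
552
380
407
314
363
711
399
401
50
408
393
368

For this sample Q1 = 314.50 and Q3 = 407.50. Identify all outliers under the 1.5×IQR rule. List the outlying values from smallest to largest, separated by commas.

IQR = Q3 − Q1 = 407.50 − 314.50 = 93.00.
Lower fence = Q1 − 1.5·IQR = 314.50 − 139.50 = 175.00.
Upper fence = Q3 + 1.5·IQR = 407.50 + 139.50 = 547.00.
50 < 175.00 → outlier.
79 < 175.00 → outlier.
552 > 547.00 → outlier.
711 > 547.00 → outlier.
All remaining values lie within [175.00, 547.00].

50, 79, 552, 711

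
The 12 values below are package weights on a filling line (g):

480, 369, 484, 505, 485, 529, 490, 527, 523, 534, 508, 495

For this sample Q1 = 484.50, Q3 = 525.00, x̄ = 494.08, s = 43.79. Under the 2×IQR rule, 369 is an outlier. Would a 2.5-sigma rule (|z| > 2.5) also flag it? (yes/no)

z = (369 − 494.08) / 43.79 = -2.86.
|z| = 2.86 > 2.5.

yes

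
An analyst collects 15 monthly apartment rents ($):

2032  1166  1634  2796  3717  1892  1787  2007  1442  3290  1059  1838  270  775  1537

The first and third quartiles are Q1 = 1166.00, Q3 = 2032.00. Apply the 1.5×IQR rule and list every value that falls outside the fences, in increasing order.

IQR = Q3 − Q1 = 2032.00 − 1166.00 = 866.00.
Lower fence = Q1 − 1.5·IQR = 1166.00 − 1299.00 = -133.00.
Upper fence = Q3 + 1.5·IQR = 2032.00 + 1299.00 = 3331.00.
3717 > 3331.00 → outlier.
All remaining values lie within [-133.00, 3331.00].

3717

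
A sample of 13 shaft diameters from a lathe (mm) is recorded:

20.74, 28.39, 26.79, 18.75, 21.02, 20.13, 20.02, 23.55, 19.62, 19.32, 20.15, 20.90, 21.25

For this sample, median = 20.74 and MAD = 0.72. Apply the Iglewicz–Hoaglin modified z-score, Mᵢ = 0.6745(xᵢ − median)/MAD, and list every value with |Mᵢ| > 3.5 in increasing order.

26.79, 28.39

|Mᵢ| > 3.5 ⇔ |xᵢ − 20.74| > 3.5·0.72/0.6745 = 3.74.
So outliers lie outside [17.00, 24.48].
26.79: M = 5.67 → outlier.
28.39: M = 7.17 → outlier.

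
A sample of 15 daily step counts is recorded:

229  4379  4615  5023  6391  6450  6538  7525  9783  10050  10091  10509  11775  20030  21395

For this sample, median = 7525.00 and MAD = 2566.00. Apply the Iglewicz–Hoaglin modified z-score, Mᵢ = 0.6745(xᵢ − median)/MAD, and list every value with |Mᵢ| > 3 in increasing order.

20030, 21395

|Mᵢ| > 3 ⇔ |xᵢ − 7525.00| > 3·2566.00/0.6745 = 11412.90.
So outliers lie outside [-3887.90, 18937.90].
20030: M = 3.29 → outlier.
21395: M = 3.65 → outlier.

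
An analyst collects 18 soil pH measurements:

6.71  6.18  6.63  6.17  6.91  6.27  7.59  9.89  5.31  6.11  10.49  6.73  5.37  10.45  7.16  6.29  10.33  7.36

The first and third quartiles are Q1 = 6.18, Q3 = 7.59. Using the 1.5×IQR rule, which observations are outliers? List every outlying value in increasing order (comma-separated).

9.89, 10.33, 10.45, 10.49

IQR = Q3 − Q1 = 7.59 − 6.18 = 1.41.
Lower fence = Q1 − 1.5·IQR = 6.18 − 2.115 = 4.065.
Upper fence = Q3 + 1.5·IQR = 7.59 + 2.115 = 9.705.
9.89 > 9.705 → outlier.
10.33 > 9.705 → outlier.
10.45 > 9.705 → outlier.
10.49 > 9.705 → outlier.
All remaining values lie within [4.065, 9.705].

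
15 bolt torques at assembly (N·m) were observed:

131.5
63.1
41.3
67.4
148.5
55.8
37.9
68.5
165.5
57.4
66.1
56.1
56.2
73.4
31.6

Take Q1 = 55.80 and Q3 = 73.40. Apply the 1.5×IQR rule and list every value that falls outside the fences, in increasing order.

IQR = Q3 − Q1 = 73.40 − 55.80 = 17.60.
Lower fence = Q1 − 1.5·IQR = 55.80 − 26.40 = 29.40.
Upper fence = Q3 + 1.5·IQR = 73.40 + 26.40 = 99.80.
131.5 > 99.80 → outlier.
148.5 > 99.80 → outlier.
165.5 > 99.80 → outlier.
All remaining values lie within [29.40, 99.80].

131.5, 148.5, 165.5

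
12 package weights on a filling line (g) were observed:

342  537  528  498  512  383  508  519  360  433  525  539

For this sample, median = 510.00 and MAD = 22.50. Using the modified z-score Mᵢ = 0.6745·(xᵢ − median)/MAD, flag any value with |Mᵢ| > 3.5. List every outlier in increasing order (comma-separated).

342, 360, 383

|Mᵢ| > 3.5 ⇔ |xᵢ − 510.00| > 3.5·22.50/0.6745 = 116.75.
So outliers lie outside [393.25, 626.75].
342: M = -5.04 → outlier.
360: M = -4.50 → outlier.
383: M = -3.81 → outlier.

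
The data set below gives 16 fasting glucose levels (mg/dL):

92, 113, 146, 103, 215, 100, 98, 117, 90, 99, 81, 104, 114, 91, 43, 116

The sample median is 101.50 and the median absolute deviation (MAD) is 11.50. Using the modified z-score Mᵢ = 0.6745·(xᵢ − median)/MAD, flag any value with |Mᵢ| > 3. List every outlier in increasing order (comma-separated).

43, 215

|Mᵢ| > 3 ⇔ |xᵢ − 101.50| > 3·11.50/0.6745 = 51.15.
So outliers lie outside [50.35, 152.65].
43: M = -3.43 → outlier.
215: M = 6.66 → outlier.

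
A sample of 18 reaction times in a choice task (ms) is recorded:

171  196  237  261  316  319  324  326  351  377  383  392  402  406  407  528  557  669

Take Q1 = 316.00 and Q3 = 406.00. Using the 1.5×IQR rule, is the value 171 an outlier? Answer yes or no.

yes

IQR = Q3 − Q1 = 406.00 − 316.00 = 90.00.
Lower fence = Q1 − 1.5·IQR = 316.00 − 135.00 = 181.00.
Upper fence = Q3 + 1.5·IQR = 406.00 + 135.00 = 541.00.
171 lies below the lower fence.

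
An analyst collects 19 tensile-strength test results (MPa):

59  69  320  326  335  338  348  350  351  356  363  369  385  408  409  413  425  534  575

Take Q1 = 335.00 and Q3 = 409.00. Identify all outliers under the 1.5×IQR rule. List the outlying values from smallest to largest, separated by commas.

59, 69, 534, 575

IQR = Q3 − Q1 = 409.00 − 335.00 = 74.00.
Lower fence = Q1 − 1.5·IQR = 335.00 − 111.00 = 224.00.
Upper fence = Q3 + 1.5·IQR = 409.00 + 111.00 = 520.00.
59 < 224.00 → outlier.
69 < 224.00 → outlier.
534 > 520.00 → outlier.
575 > 520.00 → outlier.
All remaining values lie within [224.00, 520.00].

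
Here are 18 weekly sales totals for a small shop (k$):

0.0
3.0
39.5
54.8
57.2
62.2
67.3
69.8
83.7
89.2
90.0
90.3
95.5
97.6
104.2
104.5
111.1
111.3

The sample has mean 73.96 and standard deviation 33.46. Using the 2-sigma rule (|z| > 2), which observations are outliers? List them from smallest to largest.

Cutoffs at x̄ ± 2s: 73.96 ± 2·33.46 = [7.04, 140.88].
0.0: z = -2.21, |z| > 2 → outlier.
3.0: z = -2.12, |z| > 2 → outlier.
Every other value lies within [7.04, 140.88].

0.0, 3.0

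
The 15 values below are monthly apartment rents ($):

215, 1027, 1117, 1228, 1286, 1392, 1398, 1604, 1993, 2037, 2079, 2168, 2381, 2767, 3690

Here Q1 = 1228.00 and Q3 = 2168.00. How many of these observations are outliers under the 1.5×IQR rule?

1

IQR = 940.00; fences at 1228.00 − 1410.00 = -182.00 and 2168.00 + 1410.00 = 3578.00.
Outside the cutoffs: 3690.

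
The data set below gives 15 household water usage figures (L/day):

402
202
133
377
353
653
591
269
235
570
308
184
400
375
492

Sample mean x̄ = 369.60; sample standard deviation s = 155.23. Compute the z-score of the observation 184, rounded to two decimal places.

-1.20

z = (184 − 369.60) / 155.23 = -1.20.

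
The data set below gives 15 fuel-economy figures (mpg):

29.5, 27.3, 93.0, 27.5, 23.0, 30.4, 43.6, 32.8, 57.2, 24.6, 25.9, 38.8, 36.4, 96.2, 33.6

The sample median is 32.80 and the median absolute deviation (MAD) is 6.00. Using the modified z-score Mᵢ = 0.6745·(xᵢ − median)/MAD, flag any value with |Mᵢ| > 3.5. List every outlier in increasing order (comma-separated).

93.0, 96.2

|Mᵢ| > 3.5 ⇔ |xᵢ − 32.80| > 3.5·6.00/0.6745 = 31.13.
So outliers lie outside [1.67, 63.93].
93.0: M = 6.77 → outlier.
96.2: M = 7.13 → outlier.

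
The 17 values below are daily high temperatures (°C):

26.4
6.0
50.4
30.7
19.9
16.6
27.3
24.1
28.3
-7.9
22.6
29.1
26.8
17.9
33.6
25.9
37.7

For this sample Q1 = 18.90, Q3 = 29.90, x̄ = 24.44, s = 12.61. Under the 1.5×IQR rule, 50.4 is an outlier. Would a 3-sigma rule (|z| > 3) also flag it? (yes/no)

no

z = (50.4 − 24.44) / 12.61 = 2.06.
|z| = 2.06 ≤ 3.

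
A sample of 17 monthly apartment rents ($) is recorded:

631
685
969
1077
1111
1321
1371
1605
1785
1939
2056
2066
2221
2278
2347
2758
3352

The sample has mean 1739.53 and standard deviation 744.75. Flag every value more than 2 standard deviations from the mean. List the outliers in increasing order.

Cutoffs at x̄ ± 2s: 1739.53 ± 2·744.75 = [250.03, 3229.03].
3352: z = 2.17, |z| > 2 → outlier.
Every other value lies within [250.03, 3229.03].

3352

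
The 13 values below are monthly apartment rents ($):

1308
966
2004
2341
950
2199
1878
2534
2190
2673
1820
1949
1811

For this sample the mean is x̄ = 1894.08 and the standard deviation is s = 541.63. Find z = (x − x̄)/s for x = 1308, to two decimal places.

z = (1308 − 1894.08) / 541.63 = -1.08.

-1.08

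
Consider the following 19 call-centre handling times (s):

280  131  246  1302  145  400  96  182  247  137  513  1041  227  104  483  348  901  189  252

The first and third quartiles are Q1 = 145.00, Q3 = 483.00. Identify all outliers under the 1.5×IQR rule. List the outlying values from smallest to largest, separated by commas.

IQR = Q3 − Q1 = 483.00 − 145.00 = 338.00.
Lower fence = Q1 − 1.5·IQR = 145.00 − 507.00 = -362.00.
Upper fence = Q3 + 1.5·IQR = 483.00 + 507.00 = 990.00.
1041 > 990.00 → outlier.
1302 > 990.00 → outlier.
All remaining values lie within [-362.00, 990.00].

1041, 1302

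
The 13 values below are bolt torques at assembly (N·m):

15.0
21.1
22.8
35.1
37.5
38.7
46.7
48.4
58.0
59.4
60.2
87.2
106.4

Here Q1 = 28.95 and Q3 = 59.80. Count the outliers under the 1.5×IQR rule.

1

IQR = 30.85; fences at 28.95 − 46.275 = -17.325 and 59.80 + 46.275 = 106.075.
Outside the cutoffs: 106.4.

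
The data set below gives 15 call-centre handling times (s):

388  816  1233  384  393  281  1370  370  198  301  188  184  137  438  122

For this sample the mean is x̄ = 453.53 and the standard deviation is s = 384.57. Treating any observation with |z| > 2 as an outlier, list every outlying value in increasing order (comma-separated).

1233, 1370

Cutoffs at x̄ ± 2s: 453.53 ± 2·384.57 = [-315.61, 1222.67].
1233: z = 2.03, |z| > 2 → outlier.
1370: z = 2.38, |z| > 2 → outlier.
Every other value lies within [-315.61, 1222.67].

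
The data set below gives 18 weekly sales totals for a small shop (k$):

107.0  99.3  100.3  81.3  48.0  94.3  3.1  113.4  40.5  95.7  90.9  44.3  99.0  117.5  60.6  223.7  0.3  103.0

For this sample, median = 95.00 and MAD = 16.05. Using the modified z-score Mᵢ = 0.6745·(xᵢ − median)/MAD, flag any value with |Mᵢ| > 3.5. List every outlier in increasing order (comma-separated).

|Mᵢ| > 3.5 ⇔ |xᵢ − 95.00| > 3.5·16.05/0.6745 = 83.28.
So outliers lie outside [11.72, 178.28].
0.3: M = -3.98 → outlier.
3.1: M = -3.86 → outlier.
223.7: M = 5.41 → outlier.

0.3, 3.1, 223.7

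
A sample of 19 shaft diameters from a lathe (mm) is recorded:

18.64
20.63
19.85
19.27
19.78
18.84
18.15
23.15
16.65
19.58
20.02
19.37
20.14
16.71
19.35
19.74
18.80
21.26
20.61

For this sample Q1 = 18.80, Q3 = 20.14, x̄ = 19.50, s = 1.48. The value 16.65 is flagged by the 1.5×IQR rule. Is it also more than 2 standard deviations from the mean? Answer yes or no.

no

z = (16.65 − 19.50) / 1.48 = -1.93.
|z| = 1.93 ≤ 2.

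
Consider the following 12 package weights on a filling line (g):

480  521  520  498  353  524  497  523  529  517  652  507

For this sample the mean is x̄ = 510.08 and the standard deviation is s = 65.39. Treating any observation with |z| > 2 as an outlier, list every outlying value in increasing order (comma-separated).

353, 652

Cutoffs at x̄ ± 2s: 510.08 ± 2·65.39 = [379.30, 640.86].
353: z = -2.40, |z| > 2 → outlier.
652: z = 2.17, |z| > 2 → outlier.
Every other value lies within [379.30, 640.86].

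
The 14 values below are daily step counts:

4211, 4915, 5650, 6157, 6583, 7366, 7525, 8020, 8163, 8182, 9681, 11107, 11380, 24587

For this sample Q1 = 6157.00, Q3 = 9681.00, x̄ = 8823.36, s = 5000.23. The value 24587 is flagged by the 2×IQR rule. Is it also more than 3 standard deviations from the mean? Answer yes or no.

z = (24587 − 8823.36) / 5000.23 = 3.15.
|z| = 3.15 > 3.

yes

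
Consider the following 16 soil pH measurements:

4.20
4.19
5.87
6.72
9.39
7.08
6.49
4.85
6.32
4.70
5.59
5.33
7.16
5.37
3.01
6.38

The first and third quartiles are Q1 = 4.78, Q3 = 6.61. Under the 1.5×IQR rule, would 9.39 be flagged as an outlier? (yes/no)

yes

IQR = Q3 − Q1 = 6.61 − 4.78 = 1.83.
Lower fence = Q1 − 1.5·IQR = 4.78 − 2.745 = 2.035.
Upper fence = Q3 + 1.5·IQR = 6.61 + 2.745 = 9.355.
9.39 lies above the upper fence.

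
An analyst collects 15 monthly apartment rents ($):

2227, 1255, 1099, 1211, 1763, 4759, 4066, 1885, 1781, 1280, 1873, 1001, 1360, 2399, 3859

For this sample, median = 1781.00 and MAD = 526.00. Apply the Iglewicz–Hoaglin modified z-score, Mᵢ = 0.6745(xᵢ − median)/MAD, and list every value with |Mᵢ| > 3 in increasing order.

4759

|Mᵢ| > 3 ⇔ |xᵢ − 1781.00| > 3·526.00/0.6745 = 2339.51.
So outliers lie outside [-558.51, 4120.51].
4759: M = 3.82 → outlier.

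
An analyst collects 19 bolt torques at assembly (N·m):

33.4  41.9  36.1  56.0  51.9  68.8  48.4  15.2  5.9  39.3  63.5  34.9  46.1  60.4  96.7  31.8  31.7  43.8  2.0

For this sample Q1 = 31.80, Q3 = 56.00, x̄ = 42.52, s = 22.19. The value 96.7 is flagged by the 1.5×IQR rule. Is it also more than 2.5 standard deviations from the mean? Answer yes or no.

z = (96.7 − 42.52) / 22.19 = 2.44.
|z| = 2.44 ≤ 2.5.

no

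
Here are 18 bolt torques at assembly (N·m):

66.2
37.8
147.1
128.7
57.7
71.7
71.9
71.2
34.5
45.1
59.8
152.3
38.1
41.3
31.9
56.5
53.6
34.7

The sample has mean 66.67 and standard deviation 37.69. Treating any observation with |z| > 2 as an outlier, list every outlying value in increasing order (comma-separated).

147.1, 152.3

Cutoffs at x̄ ± 2s: 66.67 ± 2·37.69 = [-8.71, 142.05].
147.1: z = 2.13, |z| > 2 → outlier.
152.3: z = 2.27, |z| > 2 → outlier.
Every other value lies within [-8.71, 142.05].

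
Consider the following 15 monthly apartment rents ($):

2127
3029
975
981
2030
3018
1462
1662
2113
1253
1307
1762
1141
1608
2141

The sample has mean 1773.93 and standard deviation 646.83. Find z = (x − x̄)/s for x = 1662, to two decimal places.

z = (1662 − 1773.93) / 646.83 = -0.17.

-0.17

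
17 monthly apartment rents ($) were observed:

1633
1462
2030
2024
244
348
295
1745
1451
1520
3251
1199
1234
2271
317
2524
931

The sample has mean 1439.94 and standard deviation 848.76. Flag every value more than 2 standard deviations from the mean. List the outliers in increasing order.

Cutoffs at x̄ ± 2s: 1439.94 ± 2·848.76 = [-257.58, 3137.46].
3251: z = 2.13, |z| > 2 → outlier.
Every other value lies within [-257.58, 3137.46].

3251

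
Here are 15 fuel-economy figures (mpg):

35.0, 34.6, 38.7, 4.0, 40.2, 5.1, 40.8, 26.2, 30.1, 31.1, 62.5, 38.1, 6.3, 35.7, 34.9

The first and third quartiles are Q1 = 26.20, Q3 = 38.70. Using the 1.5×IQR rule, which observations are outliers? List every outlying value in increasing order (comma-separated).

IQR = Q3 − Q1 = 38.70 − 26.20 = 12.50.
Lower fence = Q1 − 1.5·IQR = 26.20 − 18.75 = 7.45.
Upper fence = Q3 + 1.5·IQR = 38.70 + 18.75 = 57.45.
4.0 < 7.45 → outlier.
5.1 < 7.45 → outlier.
6.3 < 7.45 → outlier.
62.5 > 57.45 → outlier.
All remaining values lie within [7.45, 57.45].

4.0, 5.1, 6.3, 62.5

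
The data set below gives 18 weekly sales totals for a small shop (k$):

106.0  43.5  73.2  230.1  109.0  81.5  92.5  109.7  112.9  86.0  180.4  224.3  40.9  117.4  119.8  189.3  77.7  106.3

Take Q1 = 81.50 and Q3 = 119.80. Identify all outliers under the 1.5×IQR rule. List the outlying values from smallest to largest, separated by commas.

IQR = Q3 − Q1 = 119.80 − 81.50 = 38.30.
Lower fence = Q1 − 1.5·IQR = 81.50 − 57.45 = 24.05.
Upper fence = Q3 + 1.5·IQR = 119.80 + 57.45 = 177.25.
180.4 > 177.25 → outlier.
189.3 > 177.25 → outlier.
224.3 > 177.25 → outlier.
230.1 > 177.25 → outlier.
All remaining values lie within [24.05, 177.25].

180.4, 189.3, 224.3, 230.1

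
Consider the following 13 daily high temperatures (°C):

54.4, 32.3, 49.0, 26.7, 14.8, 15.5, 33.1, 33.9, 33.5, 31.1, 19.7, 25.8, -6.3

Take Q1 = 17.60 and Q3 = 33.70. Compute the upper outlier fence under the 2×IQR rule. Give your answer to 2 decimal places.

IQR = Q3 − Q1 = 33.70 − 17.60 = 16.10.
Lower fence = Q1 − 2·IQR = 17.60 − 32.20 = -14.60.
Upper fence = Q3 + 2·IQR = 33.70 + 32.20 = 65.90.

65.90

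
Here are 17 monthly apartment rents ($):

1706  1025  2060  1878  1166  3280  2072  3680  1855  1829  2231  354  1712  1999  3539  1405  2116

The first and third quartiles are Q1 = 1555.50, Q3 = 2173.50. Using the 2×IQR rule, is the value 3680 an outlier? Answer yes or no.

yes

IQR = Q3 − Q1 = 2173.50 − 1555.50 = 618.00.
Lower fence = Q1 − 2·IQR = 1555.50 − 1236.00 = 319.50.
Upper fence = Q3 + 2·IQR = 2173.50 + 1236.00 = 3409.50.
3680 lies above the upper fence.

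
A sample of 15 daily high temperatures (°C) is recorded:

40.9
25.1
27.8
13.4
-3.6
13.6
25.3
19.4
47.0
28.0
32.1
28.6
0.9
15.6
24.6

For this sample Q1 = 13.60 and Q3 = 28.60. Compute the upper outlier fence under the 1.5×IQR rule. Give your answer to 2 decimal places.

51.10

IQR = Q3 − Q1 = 28.60 − 13.60 = 15.00.
Lower fence = Q1 − 1.5·IQR = 13.60 − 22.50 = -8.90.
Upper fence = Q3 + 1.5·IQR = 28.60 + 22.50 = 51.10.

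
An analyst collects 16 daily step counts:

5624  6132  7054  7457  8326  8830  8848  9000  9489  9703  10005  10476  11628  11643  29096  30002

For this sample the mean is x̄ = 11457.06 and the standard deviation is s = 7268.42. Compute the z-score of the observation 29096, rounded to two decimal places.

z = (29096 − 11457.06) / 7268.42 = 2.43.

2.43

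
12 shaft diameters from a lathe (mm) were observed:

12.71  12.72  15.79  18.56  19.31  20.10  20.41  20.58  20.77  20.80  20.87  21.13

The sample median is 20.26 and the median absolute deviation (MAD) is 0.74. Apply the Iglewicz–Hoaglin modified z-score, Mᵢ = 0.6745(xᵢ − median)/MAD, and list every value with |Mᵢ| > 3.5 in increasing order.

|Mᵢ| > 3.5 ⇔ |xᵢ − 20.26| > 3.5·0.74/0.6745 = 3.84.
So outliers lie outside [16.42, 24.10].
12.71: M = -6.88 → outlier.
12.72: M = -6.87 → outlier.
15.79: M = -4.07 → outlier.

12.71, 12.72, 15.79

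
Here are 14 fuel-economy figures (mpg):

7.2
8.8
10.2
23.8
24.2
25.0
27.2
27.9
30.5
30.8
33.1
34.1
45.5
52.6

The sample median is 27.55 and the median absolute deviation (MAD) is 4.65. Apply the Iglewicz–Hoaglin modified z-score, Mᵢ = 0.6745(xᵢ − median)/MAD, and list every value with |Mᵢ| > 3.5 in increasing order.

|Mᵢ| > 3.5 ⇔ |xᵢ − 27.55| > 3.5·4.65/0.6745 = 24.13.
So outliers lie outside [3.42, 51.68].
52.6: M = 3.63 → outlier.

52.6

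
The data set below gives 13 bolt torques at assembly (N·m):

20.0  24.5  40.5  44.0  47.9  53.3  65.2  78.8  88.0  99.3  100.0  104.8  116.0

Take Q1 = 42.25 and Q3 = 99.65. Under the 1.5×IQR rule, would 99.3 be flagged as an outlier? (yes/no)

IQR = Q3 − Q1 = 99.65 − 42.25 = 57.40.
Lower fence = Q1 − 1.5·IQR = 42.25 − 86.10 = -43.85.
Upper fence = Q3 + 1.5·IQR = 99.65 + 86.10 = 185.75.
99.3 lies within [-43.85, 185.75].

no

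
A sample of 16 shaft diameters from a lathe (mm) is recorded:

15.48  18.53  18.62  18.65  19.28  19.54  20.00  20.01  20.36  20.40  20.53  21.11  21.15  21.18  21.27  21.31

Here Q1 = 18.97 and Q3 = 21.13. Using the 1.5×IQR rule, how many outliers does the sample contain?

1

IQR = 2.16; fences at 18.97 − 3.24 = 15.73 and 21.13 + 3.24 = 24.37.
Outside the cutoffs: 15.48.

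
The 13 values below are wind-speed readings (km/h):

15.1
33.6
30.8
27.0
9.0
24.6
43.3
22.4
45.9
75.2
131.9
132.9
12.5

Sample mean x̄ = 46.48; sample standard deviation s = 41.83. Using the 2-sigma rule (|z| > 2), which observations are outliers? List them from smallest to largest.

131.9, 132.9

Cutoffs at x̄ ± 2s: 46.48 ± 2·41.83 = [-37.18, 130.14].
131.9: z = 2.04, |z| > 2 → outlier.
132.9: z = 2.07, |z| > 2 → outlier.
Every other value lies within [-37.18, 130.14].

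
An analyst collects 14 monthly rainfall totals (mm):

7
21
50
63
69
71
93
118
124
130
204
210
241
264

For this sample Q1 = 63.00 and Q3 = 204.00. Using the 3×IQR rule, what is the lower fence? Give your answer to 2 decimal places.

IQR = Q3 − Q1 = 204.00 − 63.00 = 141.00.
Lower fence = Q1 − 3·IQR = 63.00 − 423.00 = -360.00.
Upper fence = Q3 + 3·IQR = 204.00 + 423.00 = 627.00.

-360.00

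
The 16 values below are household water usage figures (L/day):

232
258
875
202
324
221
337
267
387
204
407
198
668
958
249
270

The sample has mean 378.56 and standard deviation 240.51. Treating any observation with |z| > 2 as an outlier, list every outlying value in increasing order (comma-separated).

Cutoffs at x̄ ± 2s: 378.56 ± 2·240.51 = [-102.46, 859.58].
875: z = 2.06, |z| > 2 → outlier.
958: z = 2.41, |z| > 2 → outlier.
Every other value lies within [-102.46, 859.58].

875, 958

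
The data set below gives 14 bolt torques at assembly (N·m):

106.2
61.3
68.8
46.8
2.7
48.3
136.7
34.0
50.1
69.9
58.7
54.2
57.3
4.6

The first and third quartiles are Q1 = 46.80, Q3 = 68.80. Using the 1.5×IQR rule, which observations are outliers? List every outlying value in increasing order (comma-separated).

IQR = Q3 − Q1 = 68.80 − 46.80 = 22.00.
Lower fence = Q1 − 1.5·IQR = 46.80 − 33.00 = 13.80.
Upper fence = Q3 + 1.5·IQR = 68.80 + 33.00 = 101.80.
2.7 < 13.80 → outlier.
4.6 < 13.80 → outlier.
106.2 > 101.80 → outlier.
136.7 > 101.80 → outlier.
All remaining values lie within [13.80, 101.80].

2.7, 4.6, 106.2, 136.7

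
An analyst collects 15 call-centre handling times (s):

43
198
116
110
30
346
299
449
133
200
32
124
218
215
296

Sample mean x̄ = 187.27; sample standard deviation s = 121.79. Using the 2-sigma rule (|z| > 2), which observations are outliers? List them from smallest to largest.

449

Cutoffs at x̄ ± 2s: 187.27 ± 2·121.79 = [-56.31, 430.85].
449: z = 2.15, |z| > 2 → outlier.
Every other value lies within [-56.31, 430.85].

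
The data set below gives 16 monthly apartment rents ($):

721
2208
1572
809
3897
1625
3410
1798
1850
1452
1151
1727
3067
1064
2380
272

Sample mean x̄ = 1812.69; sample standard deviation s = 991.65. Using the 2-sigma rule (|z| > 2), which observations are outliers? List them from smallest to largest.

3897

Cutoffs at x̄ ± 2s: 1812.69 ± 2·991.65 = [-170.61, 3795.99].
3897: z = 2.10, |z| > 2 → outlier.
Every other value lies within [-170.61, 3795.99].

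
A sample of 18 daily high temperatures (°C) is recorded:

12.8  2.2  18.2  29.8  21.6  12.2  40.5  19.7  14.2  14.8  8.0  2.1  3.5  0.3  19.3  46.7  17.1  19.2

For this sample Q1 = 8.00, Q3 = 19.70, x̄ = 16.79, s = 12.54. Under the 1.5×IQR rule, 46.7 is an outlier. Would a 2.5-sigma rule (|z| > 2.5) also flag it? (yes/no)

z = (46.7 − 16.79) / 12.54 = 2.39.
|z| = 2.39 ≤ 2.5.

no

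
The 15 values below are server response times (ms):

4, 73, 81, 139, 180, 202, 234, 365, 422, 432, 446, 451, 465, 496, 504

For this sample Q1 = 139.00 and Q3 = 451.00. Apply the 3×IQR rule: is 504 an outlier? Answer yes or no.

IQR = Q3 − Q1 = 451.00 − 139.00 = 312.00.
Lower fence = Q1 − 3·IQR = 139.00 − 936.00 = -797.00.
Upper fence = Q3 + 3·IQR = 451.00 + 936.00 = 1387.00.
504 lies within [-797.00, 1387.00].

no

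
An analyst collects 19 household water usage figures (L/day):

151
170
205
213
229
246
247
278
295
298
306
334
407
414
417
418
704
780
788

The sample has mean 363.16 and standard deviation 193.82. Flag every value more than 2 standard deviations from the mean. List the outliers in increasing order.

Cutoffs at x̄ ± 2s: 363.16 ± 2·193.82 = [-24.48, 750.80].
780: z = 2.15, |z| > 2 → outlier.
788: z = 2.19, |z| > 2 → outlier.
Every other value lies within [-24.48, 750.80].

780, 788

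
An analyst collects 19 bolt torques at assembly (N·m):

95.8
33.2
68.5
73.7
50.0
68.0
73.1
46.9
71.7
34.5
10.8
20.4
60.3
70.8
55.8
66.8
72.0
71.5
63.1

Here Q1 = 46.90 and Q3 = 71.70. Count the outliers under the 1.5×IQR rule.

IQR = 24.80; fences at 46.90 − 37.20 = 9.70 and 71.70 + 37.20 = 108.90.
Every value lies within the cutoffs.

0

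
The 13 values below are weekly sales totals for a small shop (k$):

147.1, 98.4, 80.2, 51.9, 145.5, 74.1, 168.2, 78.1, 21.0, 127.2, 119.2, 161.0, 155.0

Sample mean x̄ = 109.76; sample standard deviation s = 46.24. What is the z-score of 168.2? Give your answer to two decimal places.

z = (168.2 − 109.76) / 46.24 = 1.26.

1.26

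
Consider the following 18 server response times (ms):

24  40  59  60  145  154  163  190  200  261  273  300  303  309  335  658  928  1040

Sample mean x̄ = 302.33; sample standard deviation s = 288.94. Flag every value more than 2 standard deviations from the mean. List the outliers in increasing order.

928, 1040

Cutoffs at x̄ ± 2s: 302.33 ± 2·288.94 = [-275.55, 880.21].
928: z = 2.17, |z| > 2 → outlier.
1040: z = 2.55, |z| > 2 → outlier.
Every other value lies within [-275.55, 880.21].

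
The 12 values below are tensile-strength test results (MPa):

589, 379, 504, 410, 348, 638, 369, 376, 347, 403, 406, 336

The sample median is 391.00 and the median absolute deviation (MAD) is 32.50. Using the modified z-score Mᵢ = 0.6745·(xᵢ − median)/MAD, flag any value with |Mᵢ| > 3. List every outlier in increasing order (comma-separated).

589, 638

|Mᵢ| > 3 ⇔ |xᵢ − 391.00| > 3·32.50/0.6745 = 144.55.
So outliers lie outside [246.45, 535.55].
589: M = 4.11 → outlier.
638: M = 5.13 → outlier.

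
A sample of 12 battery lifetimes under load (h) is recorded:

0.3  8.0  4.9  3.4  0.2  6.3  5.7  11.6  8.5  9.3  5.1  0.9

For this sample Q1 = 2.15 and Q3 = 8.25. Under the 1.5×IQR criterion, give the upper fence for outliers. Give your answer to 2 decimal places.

17.40

IQR = Q3 − Q1 = 8.25 − 2.15 = 6.10.
Lower fence = Q1 − 1.5·IQR = 2.15 − 9.15 = -7.00.
Upper fence = Q3 + 1.5·IQR = 8.25 + 9.15 = 17.40.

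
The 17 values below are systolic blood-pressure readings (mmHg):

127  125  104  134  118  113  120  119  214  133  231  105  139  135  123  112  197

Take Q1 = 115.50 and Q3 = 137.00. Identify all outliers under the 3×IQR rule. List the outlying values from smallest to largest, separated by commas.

214, 231

IQR = Q3 − Q1 = 137.00 − 115.50 = 21.50.
Lower fence = Q1 − 3·IQR = 115.50 − 64.50 = 51.00.
Upper fence = Q3 + 3·IQR = 137.00 + 64.50 = 201.50.
214 > 201.50 → outlier.
231 > 201.50 → outlier.
All remaining values lie within [51.00, 201.50].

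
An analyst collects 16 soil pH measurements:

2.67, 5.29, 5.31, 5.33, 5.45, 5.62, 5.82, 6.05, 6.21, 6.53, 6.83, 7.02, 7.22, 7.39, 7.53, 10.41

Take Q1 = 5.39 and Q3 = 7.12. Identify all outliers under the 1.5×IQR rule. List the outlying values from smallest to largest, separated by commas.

IQR = Q3 − Q1 = 7.12 − 5.39 = 1.73.
Lower fence = Q1 − 1.5·IQR = 5.39 − 2.595 = 2.795.
Upper fence = Q3 + 1.5·IQR = 7.12 + 2.595 = 9.715.
2.67 < 2.795 → outlier.
10.41 > 9.715 → outlier.
All remaining values lie within [2.795, 9.715].

2.67, 10.41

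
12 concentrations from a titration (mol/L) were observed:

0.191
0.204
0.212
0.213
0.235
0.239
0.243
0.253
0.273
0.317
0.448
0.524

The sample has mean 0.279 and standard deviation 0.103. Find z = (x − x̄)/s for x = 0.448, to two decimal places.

z = (0.448 − 0.279) / 0.103 = 1.64.

1.64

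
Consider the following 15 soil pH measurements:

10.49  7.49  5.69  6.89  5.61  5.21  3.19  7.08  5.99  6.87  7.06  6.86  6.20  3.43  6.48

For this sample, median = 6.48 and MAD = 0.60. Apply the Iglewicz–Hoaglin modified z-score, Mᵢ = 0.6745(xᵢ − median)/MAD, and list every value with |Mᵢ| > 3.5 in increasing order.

|Mᵢ| > 3.5 ⇔ |xᵢ − 6.48| > 3.5·0.60/0.6745 = 3.11.
So outliers lie outside [3.37, 9.59].
3.19: M = -3.70 → outlier.
10.49: M = 4.51 → outlier.

3.19, 10.49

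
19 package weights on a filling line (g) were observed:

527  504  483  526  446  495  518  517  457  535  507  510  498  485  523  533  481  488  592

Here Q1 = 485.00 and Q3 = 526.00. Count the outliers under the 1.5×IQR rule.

IQR = 41.00; fences at 485.00 − 61.50 = 423.50 and 526.00 + 61.50 = 587.50.
Outside the cutoffs: 592.

1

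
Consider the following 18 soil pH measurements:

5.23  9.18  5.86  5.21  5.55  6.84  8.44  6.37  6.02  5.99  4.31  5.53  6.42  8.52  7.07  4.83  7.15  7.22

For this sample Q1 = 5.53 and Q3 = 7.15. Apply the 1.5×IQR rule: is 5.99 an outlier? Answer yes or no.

no

IQR = Q3 − Q1 = 7.15 − 5.53 = 1.62.
Lower fence = Q1 − 1.5·IQR = 5.53 − 2.43 = 3.10.
Upper fence = Q3 + 1.5·IQR = 7.15 + 2.43 = 9.58.
5.99 lies within [3.10, 9.58].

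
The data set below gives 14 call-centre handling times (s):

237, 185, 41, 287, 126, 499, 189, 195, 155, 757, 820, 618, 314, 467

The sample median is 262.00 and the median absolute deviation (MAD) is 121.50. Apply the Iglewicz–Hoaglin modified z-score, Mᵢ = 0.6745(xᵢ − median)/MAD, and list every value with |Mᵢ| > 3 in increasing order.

820

|Mᵢ| > 3 ⇔ |xᵢ − 262.00| > 3·121.50/0.6745 = 540.40.
So outliers lie outside [-278.40, 802.40].
820: M = 3.10 → outlier.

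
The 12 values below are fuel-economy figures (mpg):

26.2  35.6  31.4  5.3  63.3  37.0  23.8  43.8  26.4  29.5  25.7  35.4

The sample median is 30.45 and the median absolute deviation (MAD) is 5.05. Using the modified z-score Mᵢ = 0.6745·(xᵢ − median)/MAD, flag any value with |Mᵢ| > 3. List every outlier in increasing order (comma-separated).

|Mᵢ| > 3 ⇔ |xᵢ − 30.45| > 3·5.05/0.6745 = 22.46.
So outliers lie outside [7.99, 52.91].
5.3: M = -3.36 → outlier.
63.3: M = 4.39 → outlier.

5.3, 63.3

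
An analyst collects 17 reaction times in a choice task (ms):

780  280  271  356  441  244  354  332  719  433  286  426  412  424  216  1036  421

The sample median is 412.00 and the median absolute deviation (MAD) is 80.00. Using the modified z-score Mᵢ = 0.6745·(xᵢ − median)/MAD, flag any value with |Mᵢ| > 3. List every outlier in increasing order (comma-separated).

|Mᵢ| > 3 ⇔ |xᵢ − 412.00| > 3·80.00/0.6745 = 355.82.
So outliers lie outside [56.18, 767.82].
780: M = 3.10 → outlier.
1036: M = 5.26 → outlier.

780, 1036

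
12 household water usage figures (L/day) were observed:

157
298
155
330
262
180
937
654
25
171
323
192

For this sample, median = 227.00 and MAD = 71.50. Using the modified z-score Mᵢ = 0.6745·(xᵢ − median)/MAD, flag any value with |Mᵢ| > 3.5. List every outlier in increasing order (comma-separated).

654, 937

|Mᵢ| > 3.5 ⇔ |xᵢ − 227.00| > 3.5·71.50/0.6745 = 371.02.
So outliers lie outside [-144.02, 598.02].
654: M = 4.03 → outlier.
937: M = 6.70 → outlier.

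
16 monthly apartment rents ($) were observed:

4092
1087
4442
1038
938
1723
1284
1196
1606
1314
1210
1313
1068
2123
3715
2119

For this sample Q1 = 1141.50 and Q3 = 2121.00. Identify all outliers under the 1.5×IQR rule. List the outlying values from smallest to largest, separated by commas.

3715, 4092, 4442

IQR = Q3 − Q1 = 2121.00 − 1141.50 = 979.50.
Lower fence = Q1 − 1.5·IQR = 1141.50 − 1469.25 = -327.75.
Upper fence = Q3 + 1.5·IQR = 2121.00 + 1469.25 = 3590.25.
3715 > 3590.25 → outlier.
4092 > 3590.25 → outlier.
4442 > 3590.25 → outlier.
All remaining values lie within [-327.75, 3590.25].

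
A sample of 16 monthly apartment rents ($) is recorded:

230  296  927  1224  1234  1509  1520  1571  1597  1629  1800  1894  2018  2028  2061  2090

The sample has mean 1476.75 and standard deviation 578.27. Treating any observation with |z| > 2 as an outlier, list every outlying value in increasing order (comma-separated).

Cutoffs at x̄ ± 2s: 1476.75 ± 2·578.27 = [320.21, 2633.29].
230: z = -2.16, |z| > 2 → outlier.
296: z = -2.04, |z| > 2 → outlier.
Every other value lies within [320.21, 2633.29].

230, 296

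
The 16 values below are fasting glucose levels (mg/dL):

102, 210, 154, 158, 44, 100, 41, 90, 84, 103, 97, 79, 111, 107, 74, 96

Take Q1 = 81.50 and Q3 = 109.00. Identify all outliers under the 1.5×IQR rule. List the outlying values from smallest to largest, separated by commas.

IQR = Q3 − Q1 = 109.00 − 81.50 = 27.50.
Lower fence = Q1 − 1.5·IQR = 81.50 − 41.25 = 40.25.
Upper fence = Q3 + 1.5·IQR = 109.00 + 41.25 = 150.25.
154 > 150.25 → outlier.
158 > 150.25 → outlier.
210 > 150.25 → outlier.
All remaining values lie within [40.25, 150.25].

154, 158, 210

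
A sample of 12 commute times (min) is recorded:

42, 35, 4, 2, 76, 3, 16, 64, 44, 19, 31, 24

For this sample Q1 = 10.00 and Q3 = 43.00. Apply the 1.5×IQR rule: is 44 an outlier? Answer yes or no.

no

IQR = Q3 − Q1 = 43.00 − 10.00 = 33.00.
Lower fence = Q1 − 1.5·IQR = 10.00 − 49.50 = -39.50.
Upper fence = Q3 + 1.5·IQR = 43.00 + 49.50 = 92.50.
44 lies within [-39.50, 92.50].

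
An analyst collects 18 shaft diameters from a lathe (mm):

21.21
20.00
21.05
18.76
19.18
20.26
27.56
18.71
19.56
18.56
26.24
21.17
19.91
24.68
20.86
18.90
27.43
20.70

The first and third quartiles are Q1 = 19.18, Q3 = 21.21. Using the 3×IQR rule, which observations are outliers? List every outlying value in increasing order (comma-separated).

27.43, 27.56

IQR = Q3 − Q1 = 21.21 − 19.18 = 2.03.
Lower fence = Q1 − 3·IQR = 19.18 − 6.09 = 13.09.
Upper fence = Q3 + 3·IQR = 21.21 + 6.09 = 27.30.
27.43 > 27.30 → outlier.
27.56 > 27.30 → outlier.
All remaining values lie within [13.09, 27.30].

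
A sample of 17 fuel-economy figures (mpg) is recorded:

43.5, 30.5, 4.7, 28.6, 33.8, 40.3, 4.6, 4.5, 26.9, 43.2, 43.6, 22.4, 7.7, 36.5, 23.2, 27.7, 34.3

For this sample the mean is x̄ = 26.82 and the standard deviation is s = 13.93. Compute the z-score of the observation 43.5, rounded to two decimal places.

z = (43.5 − 26.82) / 13.93 = 1.20.

1.20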